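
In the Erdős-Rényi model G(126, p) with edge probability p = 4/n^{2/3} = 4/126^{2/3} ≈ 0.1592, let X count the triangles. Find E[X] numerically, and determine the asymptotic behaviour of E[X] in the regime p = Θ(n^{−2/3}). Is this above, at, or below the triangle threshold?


Number of potential triangles: C(126, 3) = 325500.
Each occurs with probability p³ ≈ (0.1592)³ ≈ 4.031242e-03.
By linearity: E[X] = C(126, 3)·p³ ≈ 325500 · 4.031242e-03 ≈ 1312.1693.
Since α = 2/3 < 1, p = c/n^{2/3} ≫ 1/n is above the triangle threshold p ~ 1/n. Asymptotically E[X] ~ (c³/6)·n^{3(1−α)} = (4³/6)·n^{1} → ∞; triangles are abundant w.h.p.

E[X] ≈ 1312.1693; in regime p = Θ(1/n^{2/3}) E[X] diverges (above the triangle threshold p ~ 1/n).


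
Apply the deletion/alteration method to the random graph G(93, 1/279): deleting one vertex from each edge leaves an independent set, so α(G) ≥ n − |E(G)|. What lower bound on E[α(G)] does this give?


E[|E(G)|] = C(93, 2)·p = 4278 · (1/279) = 46/3.
E[α(G)] ≥ n − E[|E(G)|] = 93 − 46/3 = 233/3.
Numerically: ≈ 77.667.
(This is only a lower bound; the true E[α(G)] may be larger.)

E[α(G)] ≥ 233/3 ≈ 77.667.


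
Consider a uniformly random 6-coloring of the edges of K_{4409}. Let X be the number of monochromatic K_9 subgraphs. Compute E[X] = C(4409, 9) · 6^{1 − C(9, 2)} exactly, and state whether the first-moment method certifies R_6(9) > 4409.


E[X] = C(4409, 9) · 6^{1 − 36} = 1720875732988608787686577131 · 6^{−35} = 1720875732988608787686577131/1719070799748422591028658176.
As a reduced fraction: E[X] = 573625244329536262562192377/573023599916140863676219392 ≈ 1.00105.
Is E[X] < 1? NO.
Since E[X] ≥ 1, the first-moment bound is inconclusive at n = 4409; it does NOT by itself certify R_6(9) > 4409.

E[X] = 573625244329536262562192377/573023599916140863676219392 ≈ 1.00105; E[X] ≥ 1; first-moment method inconclusive here.


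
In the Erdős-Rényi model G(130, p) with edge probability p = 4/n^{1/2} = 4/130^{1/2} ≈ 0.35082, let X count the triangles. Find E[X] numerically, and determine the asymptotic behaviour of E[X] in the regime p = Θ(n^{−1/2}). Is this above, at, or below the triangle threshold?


Number of potential triangles: C(130, 3) = 357760.
Each occurs with probability p³ ≈ (0.35082)³ ≈ 4.3178241e-02.
By linearity: E[X] = C(130, 3)·p³ ≈ 357760 · 4.3178241e-02 ≈ 15447.44748.
Since α = 1/2 < 1, p = c/n^{1/2} ≫ 1/n is above the triangle threshold p ~ 1/n. Asymptotically E[X] ~ (c³/6)·n^{3(1−α)} = (4³/6)·n^{1.5} → ∞; triangles are abundant w.h.p.

E[X] ≈ 15447.44748; in regime p = Θ(1/n^{1/2}) E[X] diverges (above the triangle threshold p ~ 1/n).


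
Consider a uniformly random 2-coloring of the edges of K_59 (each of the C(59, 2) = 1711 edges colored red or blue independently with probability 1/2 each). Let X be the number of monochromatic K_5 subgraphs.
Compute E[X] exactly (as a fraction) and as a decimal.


Let X = Σ_S X_S over the C(59, 5) = 5006386 subsets S of size 5, where X_S = 1 if the K_5 on S is monochromatic.
For a fixed S, the K_5 on S has C(5, 2) = 10 edges. P[all 10 edges red] = (1/2)^10, and likewise for blue, so P[monochromatic] = 2·(1/2)^10 = 2^{1 − 10} = 1/512.
Summing: E[X] = C(59, 5) · 2^{1 − 10} = 5006386 · 1/512 = 2503193/256.
Numerically: E[X] ≈ 9778.097656.

E[X] = C(59,5)·2^(1−C(5,2)) = 2503193/256 ≈ 9778.097656.


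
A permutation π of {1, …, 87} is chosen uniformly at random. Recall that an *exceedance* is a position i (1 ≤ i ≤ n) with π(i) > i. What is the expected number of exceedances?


Write X = Σ_{i=1}^{87} X_i, where X_i = 1_{π(i) > i}.
For each fixed i, π(i) is uniform over {1, …, 87} (marginal of a uniform permutation), so P[π(i) > i] = (n − i)/n. Summing: Σ_{i=1}^{87} (n − i)/n = (0 + 1 + … + 86)/87 = 87(87 − 1)/(2·87) = (87 − 1)/2.
Hence E[X] = Σ_{i=1}^{87} (87 − i)/87 = 43 ≈ 43.00000.

E[X] = 43 = 43.00000.


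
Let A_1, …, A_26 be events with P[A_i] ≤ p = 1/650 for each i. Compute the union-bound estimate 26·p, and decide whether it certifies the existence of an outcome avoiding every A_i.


Union bound: P[∪_{i=1}^{26} A_i] ≤ Σ_i P[A_i] ≤ 26·p = 26·(1/650) = 1/25.
Numerically: 1/25 ≈ 0.04000.
Is 1/25 < 1? YES.
Since P[∪ A_i] ≤ 1/25 < 1, the complement has P[∩ A_i^c] ≥ 1 − 1/25 = 24/25 > 0, so some outcome avoids every A_i.

26·p = 1/25 ≈ 0.04000; existence CERTIFIED by the union bound.


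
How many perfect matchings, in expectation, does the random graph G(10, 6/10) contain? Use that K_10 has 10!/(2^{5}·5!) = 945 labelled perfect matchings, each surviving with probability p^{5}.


K_10 has 10!/(2^{5}·5!) = 945 labelled perfect matchings.
For each such perfect matching H, let X_H = 1 if all 5 edges of H are present in G. Then P[X_H = 1] = p^{5} = (3/5)^{5} = 243/3125.
By linearity: E[X] = Σ_H E[X_H] = 945 · p^{5} = 945 · 243/3125 = 45927/625.
Numerically: E[X] ≈ 73.48.

E[X] = 945 · (3/5)^{5} = 45927/625 ≈ 73.48.


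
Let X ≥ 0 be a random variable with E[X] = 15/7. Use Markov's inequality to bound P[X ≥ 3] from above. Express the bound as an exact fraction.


μ = E[X] = 15/7, a = 3.
Markov: P[X ≥ 3] ≤ μ/a = (15/7)/3 = 5/7.
Numerically: ≈ 0.714286.
(Since a = 3 > μ = 2.142857, the bound 5/7 is < 1 and informative.)

P[X ≥ 3] ≤ 5/7 ≈ 0.714286.


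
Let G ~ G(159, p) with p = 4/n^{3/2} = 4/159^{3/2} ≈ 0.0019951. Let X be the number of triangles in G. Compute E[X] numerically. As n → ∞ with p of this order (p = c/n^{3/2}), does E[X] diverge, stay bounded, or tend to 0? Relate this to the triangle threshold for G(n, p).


Number of potential triangles: C(159, 3) = 657359.
Each occurs with probability p³ ≈ (0.0019951)³ ≈ 7.9413240e-09.
By linearity: E[X] = C(159, 3)·p³ ≈ 657359 · 7.9413240e-09 ≈ 0.00522.
Since α = 3/2 > 1, p = c/n^{3/2} = o(1/n) is below the triangle threshold p ~ 1/n. Asymptotically E[X] ~ (c³/6)·n^{3(1−α)} = (4³/6)·n^{-1.5} → 0, so by Markov's inequality G has no triangles w.h.p.

E[X] ≈ 0.00522; in regime p = Θ(1/n^{3/2}) E[X] tends to 0 (below the triangle threshold p ~ 1/n).


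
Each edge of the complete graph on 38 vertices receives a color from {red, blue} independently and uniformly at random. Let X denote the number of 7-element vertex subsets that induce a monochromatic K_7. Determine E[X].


Let X = Σ_S X_S over the C(38, 7) = 12620256 subsets S of size 7, where X_S = 1 if the K_7 on S is monochromatic.
For a fixed S, the K_7 on S has C(7, 2) = 21 edges. P[all 21 edges red] = (1/2)^21, and likewise for blue, so P[monochromatic] = 2·(1/2)^21 = 2^{1 − 21} = 1/1048576.
By linearity: E[X] = C(38, 7) · 2^{1 − 21} = 12620256 · 1/1048576 = 394383/32768.
Numerically: E[X] ≈ 12.035614.

E[X] = C(38,7)·2^(1−C(7,2)) = 394383/32768 ≈ 12.035614.


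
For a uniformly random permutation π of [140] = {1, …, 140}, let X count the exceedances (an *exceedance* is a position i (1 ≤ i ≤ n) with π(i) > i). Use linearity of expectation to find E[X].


Write X = Σ_{i=1}^{140} X_i, where X_i = 1_{π(i) > i}.
For each fixed i, π(i) is uniform over {1, …, 140} (marginal of a uniform permutation), so P[π(i) > i] = (n − i)/n. Summing: Σ_{i=1}^{140} (n − i)/n = (0 + 1 + … + 139)/140 = 140(140 − 1)/(2·140) = (140 − 1)/2.
Hence E[X] = Σ_{i=1}^{140} (140 − i)/140 = 139/2 ≈ 69.500000.

E[X] = 139/2 = 69.500000.


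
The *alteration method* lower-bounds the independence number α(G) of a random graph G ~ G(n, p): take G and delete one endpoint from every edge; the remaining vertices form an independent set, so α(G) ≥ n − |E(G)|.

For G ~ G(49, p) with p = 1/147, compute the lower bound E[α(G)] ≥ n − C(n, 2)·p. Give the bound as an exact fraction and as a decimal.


E[|E(G)|] = C(49, 2)·p = 1176 · (1/147) = 8.
E[α(G)] ≥ n − E[|E(G)|] = 49 − 8 = 41.
Numerically: ≈ 41.0000.
(This is only a lower bound; the true E[α(G)] may be larger.)

E[α(G)] ≥ 41 ≈ 41.0000.


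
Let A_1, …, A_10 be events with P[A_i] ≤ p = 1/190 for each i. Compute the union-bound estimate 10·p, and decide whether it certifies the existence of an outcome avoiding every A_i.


Union bound: P[∪_{i=1}^{10} A_i] ≤ Σ_i P[A_i] ≤ 10·p = 10·(1/190) = 1/19.
Numerically: 1/19 ≈ 0.0526316.
Is 1/19 < 1? YES.
Since P[∪ A_i] ≤ 1/19 < 1, the complement has P[∩ A_i^c] ≥ 1 − 1/19 = 18/19 > 0, so some outcome avoids every A_i.

10·p = 1/19 ≈ 0.0526316; existence CERTIFIED by the union bound.


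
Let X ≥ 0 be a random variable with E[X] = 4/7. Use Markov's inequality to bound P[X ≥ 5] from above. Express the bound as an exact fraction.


μ = E[X] = 4/7, a = 5.
Markov: P[X ≥ 5] ≤ μ/a = (4/7)/5 = 4/35.
Numerically: ≈ 0.114286.
(Since a = 5 > μ = 0.571429, the bound 4/35 is < 1 and informative.)

P[X ≥ 5] ≤ 4/35 ≈ 0.114286.


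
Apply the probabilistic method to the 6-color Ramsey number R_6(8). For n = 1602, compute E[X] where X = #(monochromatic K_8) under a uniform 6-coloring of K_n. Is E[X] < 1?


E[X] = C(1602, 8) · 6^{1 − 28} = 1057248389245018627800 · 6^{−27} = 1057248389245018627800/1023490369077469249536.
As a reduced fraction: E[X] = 14684005406180814275/14215144014964850688 ≈ 1.033.
Is E[X] < 1? NO.
Since E[X] ≥ 1, the first-moment bound is inconclusive at n = 1602; it does NOT by itself certify R_6(8) > 1602.

E[X] = 14684005406180814275/14215144014964850688 ≈ 1.033; E[X] ≥ 1; first-moment method inconclusive here.


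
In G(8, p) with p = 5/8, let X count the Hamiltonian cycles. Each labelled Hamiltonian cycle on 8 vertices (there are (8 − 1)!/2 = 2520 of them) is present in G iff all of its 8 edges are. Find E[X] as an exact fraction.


K_8 has (8 − 1)!/2 = 2520 labelled Hamiltonian cycles.
For each such Hamiltonian cycle H, let X_H = 1 if all 8 edges of H are present in G. Then P[X_H = 1] = p^{8} = (5/8)^{8} = 390625/16777216.
By linearity of expectation: E[X] = Σ_H E[X_H] = 2520 · p^{8} = 2520 · 390625/16777216 = 123046875/2097152.
Numerically: E[X] ≈ 58.67.

E[X] = 2520 · (5/8)^{8} = 123046875/2097152 ≈ 58.67.


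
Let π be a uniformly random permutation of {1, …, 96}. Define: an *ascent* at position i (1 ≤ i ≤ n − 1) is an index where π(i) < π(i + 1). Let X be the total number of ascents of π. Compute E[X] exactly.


Write X = Σ X_I over i = 1, …, 95, with X_I the indicator of one ascent.
There are 95 indicators.
For each fixed i, the pair (π(i), π(i+1)) is a uniformly random ordered pair of distinct values from {1, …, 96}; by symmetry P[π(i) < π(i+1)] = 1/2.
By linearity: E[X] = 95 · (1/2) = (96 − 1) · (1/2) = 95/2 ≈ 47.50000.

E[X] = 95/2 = 47.50000.


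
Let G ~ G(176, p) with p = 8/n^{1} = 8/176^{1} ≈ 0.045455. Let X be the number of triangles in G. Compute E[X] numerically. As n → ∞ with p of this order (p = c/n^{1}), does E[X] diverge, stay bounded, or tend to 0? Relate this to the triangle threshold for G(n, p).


Number of potential triangles: C(176, 3) = 893200.
Each occurs with probability p³ ≈ (0.045455)³ ≈ 9.3914350e-05.
By linearity: E[X] = C(176, 3)·p³ ≈ 893200 · 9.3914350e-05 ≈ 83.88430.
Here α = 1, so p = 8/n is exactly at the triangle threshold p ~ 1/n. Asymptotically E[X] → c³/6 = 8³/6 = 256/3 ≈ 85.33333, a bounded constant. In this regime the triangle count is asymptotically Poisson(c³/6).

E[X] ≈ 83.88430; in regime p = Θ(1/n^{1}) E[X] stays bounded (at the triangle threshold p ~ 1/n).


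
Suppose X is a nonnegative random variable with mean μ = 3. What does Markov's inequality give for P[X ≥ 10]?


μ = E[X] = 3, a = 10.
Markov: P[X ≥ 10] ≤ μ/a = (3)/10 = 3/10.
Numerically: ≈ 0.3000.
(Since a = 10 > μ = 3.0000, the bound 3/10 is < 1 and informative.)

P[X ≥ 10] ≤ 3/10 ≈ 0.3000.


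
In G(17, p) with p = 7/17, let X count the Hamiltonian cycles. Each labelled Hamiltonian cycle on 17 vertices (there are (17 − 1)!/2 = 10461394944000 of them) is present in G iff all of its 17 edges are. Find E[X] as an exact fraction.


K_17 has (17 − 1)!/2 = 10461394944000 labelled Hamiltonian cycles.
For each such Hamiltonian cycle H, let X_H = 1 if all 17 edges of H are present in G. Then P[X_H = 1] = p^{17} = (7/17)^{17} = 232630513987207/827240261886336764177.
By linearity: E[X] = Σ_H E[X_H] = 10461394944000 · p^{17} = 10461394944000 · 232630513987207/827240261886336764177 = 2433639682845888590481408000/827240261886336764177.
Numerically: E[X] ≈ 2.9419e+06.

E[X] = 10461394944000 · (7/17)^{17} = 2433639682845888590481408000/827240261886336764177 ≈ 2.9419e+06.


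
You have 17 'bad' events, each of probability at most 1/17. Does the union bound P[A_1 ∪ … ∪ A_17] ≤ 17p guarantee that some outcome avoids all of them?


Union bound: P[∪_{i=1}^{17} A_i] ≤ Σ_i P[A_i] ≤ 17·p = 17·(1/17) = 1.
Numerically: 1 ≈ 1.0000000.
Is 1 < 1? NO.
Since the bound 1 is ≥ 1, the union bound is uninformative here; it does NOT by itself certify existence.

17·p = 1 ≈ 1.0000000; existence NOT certified by the union bound.


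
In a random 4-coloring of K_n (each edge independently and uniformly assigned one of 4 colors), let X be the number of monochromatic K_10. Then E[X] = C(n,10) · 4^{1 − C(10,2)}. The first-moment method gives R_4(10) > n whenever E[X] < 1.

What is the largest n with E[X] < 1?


We need C(n, 10) · 4^{1 − 45} < 1, i.e. C(n, 10) < 4^{45 − 1} = 309485009821345068724781056.
Check values of n near the boundary:
  n = 2021: C(2021, 10) = 306347841644770462864800616; 306347841644770462864800616 < 309485009821345068724781056? YES
  n = 2022: C(2022, 10) = 307870445231474093395937796; 307870445231474093395937796 < 309485009821345068724781056? YES
  n = 2023: C(2023, 10) = 309399856285778485315440716; 309399856285778485315440716 < 309485009821345068724781056? YES
  n = 2024: C(2024, 10) = 310936101848269937576192656; 310936101848269937576192656 < 309485009821345068724781056? NO
The largest n with C(n, 10) < 309485009821345068724781056 is n = 2023 (where E[X] = 77349964071444621328860179/77371252455336267181195264 ≈ 0.9997249). Hence R_4(10) > 2023, i.e. R_4(10) ≥ 2024.

Largest n = 2023; hence R_4(10) > 2023.


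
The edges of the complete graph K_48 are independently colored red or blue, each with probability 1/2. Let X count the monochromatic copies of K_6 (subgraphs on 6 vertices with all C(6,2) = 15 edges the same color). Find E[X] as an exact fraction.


Let X = Σ_S X_S over the C(48, 6) = 12271512 subsets S of size 6, where X_S = 1 if the K_6 on S is monochromatic.
For a fixed S, the K_6 on S has C(6, 2) = 15 edges. P[all 15 edges red] = (1/2)^15, and likewise for blue, so P[monochromatic] = 2·(1/2)^15 = 2^{1 − 15} = 1/16384.
By linearity of expectation: E[X] = C(48, 6) · 2^{1 − 15} = 12271512 · 1/16384 = 1533939/2048.
Numerically: E[X] ≈ 748.99365.

E[X] = C(48,6)·2^(1−C(6,2)) = 1533939/2048 ≈ 748.99365.


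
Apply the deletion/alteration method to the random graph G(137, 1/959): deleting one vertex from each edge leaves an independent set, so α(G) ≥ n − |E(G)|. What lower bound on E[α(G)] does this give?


E[|E(G)|] = C(137, 2)·p = 9316 · (1/959) = 68/7.
E[α(G)] ≥ n − E[|E(G)|] = 137 − 68/7 = 891/7.
Numerically: ≈ 127.286.
(This is only a lower bound; the true E[α(G)] may be larger.)

E[α(G)] ≥ 891/7 ≈ 127.286.


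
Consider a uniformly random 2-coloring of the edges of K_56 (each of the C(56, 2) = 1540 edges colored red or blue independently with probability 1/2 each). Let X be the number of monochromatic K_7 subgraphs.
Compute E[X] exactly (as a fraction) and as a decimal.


Let X = Σ_S X_S over the C(56, 7) = 231917400 subsets S of size 7, where X_S = 1 if the K_7 on S is monochromatic.
For a fixed S, the K_7 on S has C(7, 2) = 21 edges. P[all 21 edges red] = (1/2)^21, and likewise for blue, so P[monochromatic] = 2·(1/2)^21 = 2^{1 − 21} = 1/1048576.
Summing: E[X] = C(56, 7) · 2^{1 − 21} = 231917400 · 1/1048576 = 28989675/131072.
Numerically: E[X] ≈ 221.1737.

E[X] = C(56,7)·2^(1−C(7,2)) = 28989675/131072 ≈ 221.1737.


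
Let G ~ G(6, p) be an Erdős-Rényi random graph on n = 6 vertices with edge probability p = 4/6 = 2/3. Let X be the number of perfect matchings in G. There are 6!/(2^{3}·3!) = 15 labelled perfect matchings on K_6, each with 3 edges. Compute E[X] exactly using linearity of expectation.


K_6 has 6!/(2^{3}·3!) = 15 labelled perfect matchings.
For each such perfect matching H, let X_H = 1 if all 3 edges of H are present in G. Then P[X_H = 1] = p^{3} = (2/3)^{3} = 8/27.
By linearity of expectation: E[X] = Σ_H E[X_H] = 15 · p^{3} = 15 · 8/27 = 40/9.
Numerically: E[X] ≈ 4.4444.

E[X] = 15 · (2/3)^{3} = 40/9 ≈ 4.4444.


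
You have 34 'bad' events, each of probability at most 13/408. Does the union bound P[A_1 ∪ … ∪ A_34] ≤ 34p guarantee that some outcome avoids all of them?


Union bound: P[∪_{i=1}^{34} A_i] ≤ Σ_i P[A_i] ≤ 34·p = 34·(13/408) = 13/12.
Numerically: 13/12 ≈ 1.083333.
Is 13/12 < 1? NO.
Since the bound 13/12 is ≥ 1, the union bound is uninformative here; it does NOT by itself certify existence.

34·p = 13/12 ≈ 1.083333; existence NOT certified by the union bound.


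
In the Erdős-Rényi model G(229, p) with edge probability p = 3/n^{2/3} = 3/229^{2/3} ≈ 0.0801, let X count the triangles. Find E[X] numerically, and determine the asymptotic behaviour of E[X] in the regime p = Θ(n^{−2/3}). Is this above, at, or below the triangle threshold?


Number of potential triangles: C(229, 3) = 1975354.
Each occurs with probability p³ ≈ (0.0801)³ ≈ 5.14864e-04.
By linearity: E[X] = C(229, 3)·p³ ≈ 1975354 · 5.14864e-04 ≈ 1017.039.
Since α = 2/3 < 1, p = c/n^{2/3} ≫ 1/n is above the triangle threshold p ~ 1/n. Asymptotically E[X] ~ (c³/6)·n^{3(1−α)} = (3³/6)·n^{1} → ∞; triangles are abundant w.h.p.

E[X] ≈ 1017.039; in regime p = Θ(1/n^{2/3}) E[X] diverges (above the triangle threshold p ~ 1/n).


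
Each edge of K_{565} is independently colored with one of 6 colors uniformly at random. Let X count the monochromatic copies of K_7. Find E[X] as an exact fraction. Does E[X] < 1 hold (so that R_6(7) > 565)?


E[X] = C(565, 7) · 6^{1 − 21} = 3513212521235560 · 6^{−20} = 3513212521235560/3656158440062976.
As a reduced fraction: E[X] = 439151565154445/457019805007872 ≈ 0.9609027.
Is E[X] < 1? YES.
Since E[X] < 1, there exists a 6-coloring of K_{565} with no monochromatic K_7; hence R_6(7) > 565.

E[X] = 439151565154445/457019805007872 ≈ 0.9609027; E[X] < 1, so R_6(7) > 565.


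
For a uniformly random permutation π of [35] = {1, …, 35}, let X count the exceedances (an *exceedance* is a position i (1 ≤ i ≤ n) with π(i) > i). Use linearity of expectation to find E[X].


Write X = Σ_{i=1}^{35} X_i, where X_i = 1_{π(i) > i}.
For each fixed i, π(i) is uniform over {1, …, 35} (marginal of a uniform permutation), so P[π(i) > i] = (n − i)/n. Summing: Σ_{i=1}^{35} (n − i)/n = (0 + 1 + … + 34)/35 = 35(35 − 1)/(2·35) = (35 − 1)/2.
Hence E[X] = Σ_{i=1}^{35} (35 − i)/35 = 17 ≈ 17.000000.

E[X] = 17 = 17.000000.


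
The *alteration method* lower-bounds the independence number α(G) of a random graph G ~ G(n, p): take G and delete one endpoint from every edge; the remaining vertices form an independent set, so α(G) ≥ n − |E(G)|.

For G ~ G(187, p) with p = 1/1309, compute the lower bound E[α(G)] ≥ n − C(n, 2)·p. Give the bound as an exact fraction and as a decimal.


E[|E(G)|] = C(187, 2)·p = 17391 · (1/1309) = 93/7.
E[α(G)] ≥ n − E[|E(G)|] = 187 − 93/7 = 1216/7.
Numerically: ≈ 173.714.
(This is only a lower bound; the true E[α(G)] may be larger.)

E[α(G)] ≥ 1216/7 ≈ 173.714.


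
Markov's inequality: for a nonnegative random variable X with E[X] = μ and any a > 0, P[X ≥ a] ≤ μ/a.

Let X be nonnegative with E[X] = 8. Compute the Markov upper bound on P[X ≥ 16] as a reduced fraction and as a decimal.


μ = E[X] = 8, a = 16.
Markov: P[X ≥ 16] ≤ μ/a = (8)/16 = 1/2.
Numerically: ≈ 0.50000.
(Since a = 16 > μ = 8.00000, the bound 1/2 is < 1 and informative.)

P[X ≥ 16] ≤ 1/2 ≈ 0.50000.


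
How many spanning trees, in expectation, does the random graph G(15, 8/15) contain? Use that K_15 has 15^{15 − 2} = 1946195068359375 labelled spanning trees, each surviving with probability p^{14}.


K_15 has 15^{15 − 2} = 1946195068359375 labelled spanning trees.
For each such spanning tree H, let X_H = 1 if all 14 edges of H are present in G. Then P[X_H = 1] = p^{14} = (8/15)^{14} = 4398046511104/29192926025390625.
By linearity: E[X] = Σ_H E[X_H] = 1946195068359375 · p^{14} = 1946195068359375 · 4398046511104/29192926025390625 = 4398046511104/15.
Numerically: E[X] ≈ 2.932e+11.

E[X] = 1946195068359375 · (8/15)^{14} = 4398046511104/15 ≈ 2.932e+11.


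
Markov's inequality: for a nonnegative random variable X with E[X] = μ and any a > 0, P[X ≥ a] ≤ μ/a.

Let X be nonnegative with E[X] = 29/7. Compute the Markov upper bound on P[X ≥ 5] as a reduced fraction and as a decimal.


μ = E[X] = 29/7, a = 5.
Markov: P[X ≥ 5] ≤ μ/a = (29/7)/5 = 29/35.
Numerically: ≈ 0.8286.
(Since a = 5 > μ = 4.1429, the bound 29/35 is < 1 and informative.)

P[X ≥ 5] ≤ 29/35 ≈ 0.8286.


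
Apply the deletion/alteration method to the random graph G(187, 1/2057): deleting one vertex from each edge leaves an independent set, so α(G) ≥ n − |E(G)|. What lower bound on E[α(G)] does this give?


E[|E(G)|] = C(187, 2)·p = 17391 · (1/2057) = 93/11.
E[α(G)] ≥ n − E[|E(G)|] = 187 − 93/11 = 1964/11.
Numerically: ≈ 178.54545.
(This is only a lower bound; the true E[α(G)] may be larger.)

E[α(G)] ≥ 1964/11 ≈ 178.54545.


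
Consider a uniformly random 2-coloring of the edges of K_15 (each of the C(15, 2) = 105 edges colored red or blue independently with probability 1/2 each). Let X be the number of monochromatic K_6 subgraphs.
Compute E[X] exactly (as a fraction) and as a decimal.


Let X = Σ_S X_S over the C(15, 6) = 5005 subsets S of size 6, where X_S = 1 if the K_6 on S is monochromatic.
For a fixed S, the K_6 on S has C(6, 2) = 15 edges. P[all 15 edges red] = (1/2)^15, and likewise for blue, so P[monochromatic] = 2·(1/2)^15 = 2^{1 − 15} = 1/16384.
Summing: E[X] = C(15, 6) · 2^{1 − 15} = 5005 · 1/16384 = 5005/16384.
Numerically: E[X] ≈ 0.30548.

E[X] = C(15,6)·2^(1−C(6,2)) = 5005/16384 ≈ 0.30548.


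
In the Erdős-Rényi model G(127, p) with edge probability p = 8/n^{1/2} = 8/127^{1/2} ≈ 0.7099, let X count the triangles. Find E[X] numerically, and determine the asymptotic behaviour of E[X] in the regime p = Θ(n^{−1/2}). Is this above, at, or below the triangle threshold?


Number of potential triangles: C(127, 3) = 333375.
Each occurs with probability p³ ≈ (0.7099)³ ≈ 3.577374e-01.
By linearity: E[X] = C(127, 3)·p³ ≈ 333375 · 3.577374e-01 ≈ 119260.7149.
Since α = 1/2 < 1, p = c/n^{1/2} ≫ 1/n is above the triangle threshold p ~ 1/n. Asymptotically E[X] ~ (c³/6)·n^{3(1−α)} = (8³/6)·n^{1.5} → ∞; triangles are abundant w.h.p.

E[X] ≈ 119260.7149; in regime p = Θ(1/n^{1/2}) E[X] diverges (above the triangle threshold p ~ 1/n).


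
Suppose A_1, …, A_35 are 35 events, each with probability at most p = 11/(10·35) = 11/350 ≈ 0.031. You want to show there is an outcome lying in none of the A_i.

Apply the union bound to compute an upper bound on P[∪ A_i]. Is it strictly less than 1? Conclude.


Union bound: P[∪_{i=1}^{35} A_i] ≤ Σ_i P[A_i] ≤ 35·p = 35·(11/350) = 11/10.
Numerically: 11/10 ≈ 1.100.
Is 11/10 < 1? NO.
Since the bound 11/10 is ≥ 1, the union bound is uninformative here; it does NOT by itself certify existence.

35·p = 11/10 ≈ 1.100; existence NOT certified by the union bound.


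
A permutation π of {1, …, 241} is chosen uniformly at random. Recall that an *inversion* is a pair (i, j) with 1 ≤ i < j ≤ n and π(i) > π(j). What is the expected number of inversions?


Write X = Σ X_I over the C(241, 2) = 28920 pairs i < j, with X_I the indicator of one inversion.
There are 28920 indicators.
For each fixed pair i < j, the values π(i) and π(j) are two distinct elements of {1, …, 241} in uniformly random order; by symmetry P[π(i) > π(j)] = 1/2.
By linearity: E[X] = 28920 · (1/2) = C(241, 2) · (1/2) = 28920/2 = 14460 ≈ 14460.000000.

E[X] = 14460 = 14460.000000.


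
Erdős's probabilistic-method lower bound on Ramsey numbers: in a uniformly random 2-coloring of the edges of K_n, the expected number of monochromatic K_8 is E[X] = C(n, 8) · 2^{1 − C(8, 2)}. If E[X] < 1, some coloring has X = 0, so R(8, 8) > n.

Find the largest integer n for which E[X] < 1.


We need C(n, 8) · 2^{1 − 28} < 1, i.e. C(n, 8) < 2^{28 − 1} = 134217728.
Check values of n near the boundary:
  n = 41: C(41, 8) = 95548245; 95548245 < 134217728? YES
  n = 42: C(42, 8) = 118030185; 118030185 < 134217728? YES
  n = 43: C(43, 8) = 145008513; 145008513 < 134217728? NO
  n = 44: C(44, 8) = 177232627; 177232627 < 134217728? NO
The largest n with C(n, 8) < 134217728 is n = 42 (where E[X] = 118030185/134217728 ≈ 0.87939). Hence R(8, 8) > 42, i.e. R(8, 8) ≥ 43.

Largest n = 42; hence R(8, 8) > 42.


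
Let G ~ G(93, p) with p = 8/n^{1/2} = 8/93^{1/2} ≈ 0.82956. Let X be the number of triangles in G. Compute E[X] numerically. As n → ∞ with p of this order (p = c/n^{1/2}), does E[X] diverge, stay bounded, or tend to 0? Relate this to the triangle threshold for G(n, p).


Number of potential triangles: C(93, 3) = 129766.
Each occurs with probability p³ ≈ (0.82956)³ ≈ 5.7088093e-01.
By linearity: E[X] = C(93, 3)·p³ ≈ 129766 · 5.7088093e-01 ≈ 74080.93515.
Since α = 1/2 < 1, p = c/n^{1/2} ≫ 1/n is above the triangle threshold p ~ 1/n. Asymptotically E[X] ~ (c³/6)·n^{3(1−α)} = (8³/6)·n^{1.5} → ∞; triangles are abundant w.h.p.

E[X] ≈ 74080.93515; in regime p = Θ(1/n^{1/2}) E[X] diverges (above the triangle threshold p ~ 1/n).


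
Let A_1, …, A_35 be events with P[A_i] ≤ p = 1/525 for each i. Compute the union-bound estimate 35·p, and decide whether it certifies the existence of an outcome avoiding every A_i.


Union bound: P[∪_{i=1}^{35} A_i] ≤ Σ_i P[A_i] ≤ 35·p = 35·(1/525) = 1/15.
Numerically: 1/15 ≈ 0.0667.
Is 1/15 < 1? YES.
Since P[∪ A_i] ≤ 1/15 < 1, the complement has P[∩ A_i^c] ≥ 1 − 1/15 = 14/15 > 0, so some outcome avoids every A_i.

35·p = 1/15 ≈ 0.0667; existence CERTIFIED by the union bound.


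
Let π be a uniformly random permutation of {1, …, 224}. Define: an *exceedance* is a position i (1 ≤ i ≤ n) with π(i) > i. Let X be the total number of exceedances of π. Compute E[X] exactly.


Write X = Σ_{i=1}^{224} X_i, where X_i = 1_{π(i) > i}.
For each fixed i, π(i) is uniform over {1, …, 224} (marginal of a uniform permutation), so P[π(i) > i] = (n − i)/n. Summing: Σ_{i=1}^{224} (n − i)/n = (0 + 1 + … + 223)/224 = 224(224 − 1)/(2·224) = (224 − 1)/2.
Hence E[X] = Σ_{i=1}^{224} (224 − i)/224 = 223/2 ≈ 111.50000.

E[X] = 223/2 = 111.50000.


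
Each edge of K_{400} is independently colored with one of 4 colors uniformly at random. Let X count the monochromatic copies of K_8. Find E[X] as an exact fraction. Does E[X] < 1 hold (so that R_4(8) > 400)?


E[X] = C(400, 8) · 4^{1 − 28} = 15148408086508950 · 4^{−27} = 15148408086508950/18014398509481984.
As a reduced fraction: E[X] = 7574204043254475/9007199254740992 ≈ 0.840906.
Is E[X] < 1? YES.
Since E[X] < 1, there exists a 4-coloring of K_{400} with no monochromatic K_8; hence R_4(8) > 400.

E[X] = 7574204043254475/9007199254740992 ≈ 0.840906; E[X] < 1, so R_4(8) > 400.


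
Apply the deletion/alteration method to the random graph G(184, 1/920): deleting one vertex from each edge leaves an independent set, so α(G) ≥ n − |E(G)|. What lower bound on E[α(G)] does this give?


E[|E(G)|] = C(184, 2)·p = 16836 · (1/920) = 183/10.
E[α(G)] ≥ n − E[|E(G)|] = 184 − 183/10 = 1657/10.
Numerically: ≈ 165.70000.
(This is only a lower bound; the true E[α(G)] may be larger.)

E[α(G)] ≥ 1657/10 ≈ 165.70000.


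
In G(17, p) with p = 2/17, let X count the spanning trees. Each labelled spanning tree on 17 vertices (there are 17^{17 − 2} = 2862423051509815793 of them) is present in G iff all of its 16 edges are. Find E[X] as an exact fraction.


K_17 has 17^{17 − 2} = 2862423051509815793 labelled spanning trees.
For each such spanning tree H, let X_H = 1 if all 16 edges of H are present in G. Then P[X_H = 1] = p^{16} = (2/17)^{16} = 65536/48661191875666868481.
By linearity of expectation: E[X] = Σ_H E[X_H] = 2862423051509815793 · p^{16} = 2862423051509815793 · 65536/48661191875666868481 = 65536/17.
Numerically: E[X] ≈ 3.86e+03.

E[X] = 2862423051509815793 · (2/17)^{16} = 65536/17 ≈ 3.86e+03.


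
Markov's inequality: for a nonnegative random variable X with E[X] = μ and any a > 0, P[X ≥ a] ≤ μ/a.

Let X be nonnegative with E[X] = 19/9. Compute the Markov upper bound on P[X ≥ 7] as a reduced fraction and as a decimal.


μ = E[X] = 19/9, a = 7.
Markov: P[X ≥ 7] ≤ μ/a = (19/9)/7 = 19/63.
Numerically: ≈ 0.3016.
(Since a = 7 > μ = 2.1111, the bound 19/63 is < 1 and informative.)

P[X ≥ 7] ≤ 19/63 ≈ 0.3016.


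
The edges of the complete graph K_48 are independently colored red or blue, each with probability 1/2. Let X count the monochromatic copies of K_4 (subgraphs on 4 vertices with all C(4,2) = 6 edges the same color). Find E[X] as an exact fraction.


Let X = Σ_S X_S over the C(48, 4) = 194580 subsets S of size 4, where X_S = 1 if the K_4 on S is monochromatic.
For a fixed S, the K_4 on S has C(4, 2) = 6 edges. P[all 6 edges red] = (1/2)^6, and likewise for blue, so P[monochromatic] = 2·(1/2)^6 = 2^{1 − 6} = 1/32.
By linearity of expectation: E[X] = C(48, 4) · 2^{1 − 6} = 194580 · 1/32 = 48645/8.
Numerically: E[X] ≈ 6080.625.

E[X] = C(48,4)·2^(1−C(4,2)) = 48645/8 ≈ 6080.625.


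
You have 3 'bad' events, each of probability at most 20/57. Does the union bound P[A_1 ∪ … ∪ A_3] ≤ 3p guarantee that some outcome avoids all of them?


Union bound: P[∪_{i=1}^{3} A_i] ≤ Σ_i P[A_i] ≤ 3·p = 3·(20/57) = 20/19.
Numerically: 20/19 ≈ 1.052632.
Is 20/19 < 1? NO.
Since the bound 20/19 is ≥ 1, the union bound is uninformative here; it does NOT by itself certify existence.

3·p = 20/19 ≈ 1.052632; existence NOT certified by the union bound.


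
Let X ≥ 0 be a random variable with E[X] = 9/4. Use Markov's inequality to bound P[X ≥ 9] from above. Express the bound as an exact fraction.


μ = E[X] = 9/4, a = 9.
Markov: P[X ≥ 9] ≤ μ/a = (9/4)/9 = 1/4.
Numerically: ≈ 0.2500.
(Since a = 9 > μ = 2.2500, the bound 1/4 is < 1 and informative.)

P[X ≥ 9] ≤ 1/4 ≈ 0.2500.


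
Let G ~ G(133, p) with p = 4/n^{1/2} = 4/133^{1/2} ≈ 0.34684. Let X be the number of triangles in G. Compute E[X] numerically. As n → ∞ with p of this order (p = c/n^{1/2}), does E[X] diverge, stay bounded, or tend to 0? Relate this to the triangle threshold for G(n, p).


Number of potential triangles: C(133, 3) = 383306.
Each occurs with probability p³ ≈ (0.34684)³ ≈ 4.1725593e-02.
By linearity: E[X] = C(133, 3)·p³ ≈ 383306 · 4.1725593e-02 ≈ 15993.66997.
Since α = 1/2 < 1, p = c/n^{1/2} ≫ 1/n is above the triangle threshold p ~ 1/n. Asymptotically E[X] ~ (c³/6)·n^{3(1−α)} = (4³/6)·n^{1.5} → ∞; triangles are abundant w.h.p.

E[X] ≈ 15993.66997; in regime p = Θ(1/n^{1/2}) E[X] diverges (above the triangle threshold p ~ 1/n).


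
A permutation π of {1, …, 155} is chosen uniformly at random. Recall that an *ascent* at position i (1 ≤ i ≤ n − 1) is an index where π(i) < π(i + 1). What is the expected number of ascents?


Write X = Σ X_I over i = 1, …, 154, with X_I the indicator of one ascent.
There are 154 indicators.
For each fixed i, the pair (π(i), π(i+1)) is a uniformly random ordered pair of distinct values from {1, …, 155}; by symmetry P[π(i) < π(i+1)] = 1/2.
By linearity: E[X] = 154 · (1/2) = (155 − 1) · (1/2) = 77 ≈ 77.000000.

E[X] = 77 = 77.000000.


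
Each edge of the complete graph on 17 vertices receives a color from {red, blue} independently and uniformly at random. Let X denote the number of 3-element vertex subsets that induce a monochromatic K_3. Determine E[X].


Let X = Σ_S X_S over the C(17, 3) = 680 subsets S of size 3, where X_S = 1 if the K_3 on S is monochromatic.
For a fixed S, the K_3 on S has C(3, 2) = 3 edges. P[all 3 edges red] = (1/2)^3, and likewise for blue, so P[monochromatic] = 2·(1/2)^3 = 2^{1 − 3} = 1/4.
By linearity of expectation: E[X] = C(17, 3) · 2^{1 − 3} = 680 · 1/4 = 170.
Numerically: E[X] ≈ 170.000000.

E[X] = C(17,3)·2^(1−C(3,2)) = 170 ≈ 170.000000.


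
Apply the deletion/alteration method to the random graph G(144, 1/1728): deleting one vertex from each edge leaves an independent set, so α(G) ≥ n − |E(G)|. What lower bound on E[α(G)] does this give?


E[|E(G)|] = C(144, 2)·p = 10296 · (1/1728) = 143/24.
E[α(G)] ≥ n − E[|E(G)|] = 144 − 143/24 = 3313/24.
Numerically: ≈ 138.041667.
(This is only a lower bound; the true E[α(G)] may be larger.)

E[α(G)] ≥ 3313/24 ≈ 138.041667.


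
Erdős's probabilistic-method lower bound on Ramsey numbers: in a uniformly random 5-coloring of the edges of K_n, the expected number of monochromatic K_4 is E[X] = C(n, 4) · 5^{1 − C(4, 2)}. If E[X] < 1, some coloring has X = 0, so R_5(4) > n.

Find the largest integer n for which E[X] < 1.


We need C(n, 4) · 5^{1 − 6} < 1, i.e. C(n, 4) < 5^{6 − 1} = 3125.
Check values of n near the boundary:
  n = 16: C(16, 4) = 1820; 1820 < 3125? YES
  n = 17: C(17, 4) = 2380; 2380 < 3125? YES
  n = 18: C(18, 4) = 3060; 3060 < 3125? YES
  n = 19: C(19, 4) = 3876; 3876 < 3125? NO
  n = 20: C(20, 4) = 4845; 4845 < 3125? NO
The largest n with C(n, 4) < 3125 is n = 18 (where E[X] = 612/625 ≈ 0.9792). Hence R_5(4) > 18, i.e. R_5(4) ≥ 19.

Largest n = 18; hence R_5(4) > 18.


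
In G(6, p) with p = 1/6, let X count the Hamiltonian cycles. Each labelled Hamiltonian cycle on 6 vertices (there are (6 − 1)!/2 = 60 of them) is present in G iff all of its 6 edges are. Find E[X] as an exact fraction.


K_6 has (6 − 1)!/2 = 60 labelled Hamiltonian cycles.
For each such Hamiltonian cycle H, let X_H = 1 if all 6 edges of H are present in G. Then P[X_H = 1] = p^{6} = (1/6)^{6} = 1/46656.
By linearity of expectation: E[X] = Σ_H E[X_H] = 60 · p^{6} = 60 · 1/46656 = 5/3888.
Numerically: E[X] ≈ 0.001286.

E[X] = 60 · (1/6)^{6} = 5/3888 ≈ 0.001286.


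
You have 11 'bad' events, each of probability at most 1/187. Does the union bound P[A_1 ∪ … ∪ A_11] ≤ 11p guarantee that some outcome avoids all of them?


Union bound: P[∪_{i=1}^{11} A_i] ≤ Σ_i P[A_i] ≤ 11·p = 11·(1/187) = 1/17.
Numerically: 1/17 ≈ 0.059.
Is 1/17 < 1? YES.
Since P[∪ A_i] ≤ 1/17 < 1, the complement has P[∩ A_i^c] ≥ 1 − 1/17 = 16/17 > 0, so some outcome avoids every A_i.

11·p = 1/17 ≈ 0.059; existence CERTIFIED by the union bound.


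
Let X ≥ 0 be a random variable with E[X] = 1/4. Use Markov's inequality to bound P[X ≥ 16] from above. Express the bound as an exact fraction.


μ = E[X] = 1/4, a = 16.
Markov: P[X ≥ 16] ≤ μ/a = (1/4)/16 = 1/64.
Numerically: ≈ 0.016.
(Since a = 16 > μ = 0.250, the bound 1/64 is < 1 and informative.)

P[X ≥ 16] ≤ 1/64 ≈ 0.016.


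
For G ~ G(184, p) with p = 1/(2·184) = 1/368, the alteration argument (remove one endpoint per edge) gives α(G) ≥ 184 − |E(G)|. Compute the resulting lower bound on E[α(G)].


E[|E(G)|] = C(184, 2)·p = 16836 · (1/368) = 183/4.
E[α(G)] ≥ n − E[|E(G)|] = 184 − 183/4 = 553/4.
Numerically: ≈ 138.2500.
(This is only a lower bound; the true E[α(G)] may be larger.)

E[α(G)] ≥ 553/4 ≈ 138.2500.


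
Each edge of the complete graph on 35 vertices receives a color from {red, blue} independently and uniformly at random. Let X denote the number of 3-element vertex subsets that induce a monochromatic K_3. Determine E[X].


Let X = Σ_S X_S over the C(35, 3) = 6545 subsets S of size 3, where X_S = 1 if the K_3 on S is monochromatic.
For a fixed S, the K_3 on S has C(3, 2) = 3 edges. P[all 3 edges red] = (1/2)^3, and likewise for blue, so P[monochromatic] = 2·(1/2)^3 = 2^{1 − 3} = 1/4.
By linearity: E[X] = C(35, 3) · 2^{1 − 3} = 6545 · 1/4 = 6545/4.
Numerically: E[X] ≈ 1636.25000.

E[X] = C(35,3)·2^(1−C(3,2)) = 6545/4 ≈ 1636.25000.


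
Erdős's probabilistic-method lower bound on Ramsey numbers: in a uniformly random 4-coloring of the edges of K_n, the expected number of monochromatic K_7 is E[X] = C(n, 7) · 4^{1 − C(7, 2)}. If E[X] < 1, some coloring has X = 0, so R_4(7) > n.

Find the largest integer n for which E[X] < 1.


We need C(n, 7) · 4^{1 − 21} < 1, i.e. C(n, 7) < 4^{21 − 1} = 1099511627776.
Check values of n near the boundary:
  n = 174: C(174, 7) = 847879782984; 847879782984 < 1099511627776? YES
  n = 175: C(175, 7) = 883208107275; 883208107275 < 1099511627776? YES
  n = 176: C(176, 7) = 919790691600; 919790691600 < 1099511627776? YES
  n = 177: C(177, 7) = 957664425960; 957664425960 < 1099511627776? YES
  n = 178: C(178, 7) = 996867063280; 996867063280 < 1099511627776? YES
  n = 179: C(179, 7) = 1037437234460; 1037437234460 < 1099511627776? YES
  n = 180: C(180, 7) = 1079414463600; 1079414463600 < 1099511627776? YES
  n = 181: C(181, 7) = 1122839183400; 1122839183400 < 1099511627776? NO
The largest n with C(n, 7) < 1099511627776 is n = 180 (where E[X] = 67463403975/68719476736 ≈ 0.9817). Hence R_4(7) > 180, i.e. R_4(7) ≥ 181.

Largest n = 180; hence R_4(7) > 180.


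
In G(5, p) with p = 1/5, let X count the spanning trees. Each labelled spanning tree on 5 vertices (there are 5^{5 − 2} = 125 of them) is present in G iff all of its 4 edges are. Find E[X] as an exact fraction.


K_5 has 5^{5 − 2} = 125 labelled spanning trees.
For each such spanning tree H, let X_H = 1 if all 4 edges of H are present in G. Then P[X_H = 1] = p^{4} = (1/5)^{4} = 1/625.
Summing the indicators: E[X] = Σ_H E[X_H] = 125 · p^{4} = 125 · 1/625 = 1/5.
Numerically: E[X] ≈ 0.2.

E[X] = 125 · (1/5)^{4} = 1/5 ≈ 0.2.


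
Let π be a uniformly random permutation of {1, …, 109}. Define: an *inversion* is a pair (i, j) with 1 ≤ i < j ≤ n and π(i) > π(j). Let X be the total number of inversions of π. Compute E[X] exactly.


Write X = Σ X_I over the C(109, 2) = 5886 pairs i < j, with X_I the indicator of one inversion.
There are 5886 indicators.
For each fixed pair i < j, the values π(i) and π(j) are two distinct elements of {1, …, 109} in uniformly random order; by symmetry P[π(i) > π(j)] = 1/2.
By linearity: E[X] = 5886 · (1/2) = C(109, 2) · (1/2) = 5886/2 = 2943 ≈ 2943.000000.

E[X] = 2943 = 2943.000000.


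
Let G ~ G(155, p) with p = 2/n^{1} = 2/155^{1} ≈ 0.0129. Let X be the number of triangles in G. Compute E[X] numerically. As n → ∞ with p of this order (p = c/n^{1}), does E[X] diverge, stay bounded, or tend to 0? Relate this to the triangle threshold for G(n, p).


Number of potential triangles: C(155, 3) = 608685.
Each occurs with probability p³ ≈ (0.0129)³ ≈ 2.148300e-06.
By linearity: E[X] = C(155, 3)·p³ ≈ 608685 · 2.148300e-06 ≈ 1.3076.
Here α = 1, so p = 2/n is exactly at the triangle threshold p ~ 1/n. Asymptotically E[X] → c³/6 = 2³/6 = 4/3 ≈ 1.3333, a bounded constant. In this regime the triangle count is asymptotically Poisson(c³/6).

E[X] ≈ 1.3076; in regime p = Θ(1/n^{1}) E[X] stays bounded (at the triangle threshold p ~ 1/n).


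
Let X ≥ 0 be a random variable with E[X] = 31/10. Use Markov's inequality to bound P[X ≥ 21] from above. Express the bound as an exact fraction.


μ = E[X] = 31/10, a = 21.
Markov: P[X ≥ 21] ≤ μ/a = (31/10)/21 = 31/210.
Numerically: ≈ 0.147619.
(Since a = 21 > μ = 3.100000, the bound 31/210 is < 1 and informative.)

P[X ≥ 21] ≤ 31/210 ≈ 0.147619.
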